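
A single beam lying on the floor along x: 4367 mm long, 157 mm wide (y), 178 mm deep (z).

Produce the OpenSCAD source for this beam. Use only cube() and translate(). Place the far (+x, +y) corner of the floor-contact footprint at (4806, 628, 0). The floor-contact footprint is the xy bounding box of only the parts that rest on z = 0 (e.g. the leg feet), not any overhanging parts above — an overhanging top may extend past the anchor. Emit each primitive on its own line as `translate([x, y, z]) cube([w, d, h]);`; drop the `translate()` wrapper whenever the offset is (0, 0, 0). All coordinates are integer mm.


translate([439, 471, 0]) cube([4367, 157, 178]);


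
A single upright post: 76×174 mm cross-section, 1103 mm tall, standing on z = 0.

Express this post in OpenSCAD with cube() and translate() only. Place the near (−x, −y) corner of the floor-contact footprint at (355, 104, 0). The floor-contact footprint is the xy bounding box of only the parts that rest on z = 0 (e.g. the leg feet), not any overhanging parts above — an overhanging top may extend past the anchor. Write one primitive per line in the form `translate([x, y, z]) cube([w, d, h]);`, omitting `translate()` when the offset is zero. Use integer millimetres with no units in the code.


translate([355, 104, 0]) cube([76, 174, 1103]);


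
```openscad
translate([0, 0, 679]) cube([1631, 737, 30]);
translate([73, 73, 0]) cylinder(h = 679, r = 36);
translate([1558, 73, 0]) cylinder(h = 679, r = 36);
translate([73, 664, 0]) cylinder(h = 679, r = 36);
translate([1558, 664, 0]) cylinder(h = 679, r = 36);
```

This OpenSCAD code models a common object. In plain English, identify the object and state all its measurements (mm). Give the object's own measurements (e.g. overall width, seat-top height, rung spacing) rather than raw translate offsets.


A rectangular dining table. The top is 1631×737×30 mm with its upper surface at z = 709 mm. It stands on four round legs of 72 mm diameter, each leg's bounding box inset 37 mm from the nearest pair of top edges, running from the floor to the underside of the top.


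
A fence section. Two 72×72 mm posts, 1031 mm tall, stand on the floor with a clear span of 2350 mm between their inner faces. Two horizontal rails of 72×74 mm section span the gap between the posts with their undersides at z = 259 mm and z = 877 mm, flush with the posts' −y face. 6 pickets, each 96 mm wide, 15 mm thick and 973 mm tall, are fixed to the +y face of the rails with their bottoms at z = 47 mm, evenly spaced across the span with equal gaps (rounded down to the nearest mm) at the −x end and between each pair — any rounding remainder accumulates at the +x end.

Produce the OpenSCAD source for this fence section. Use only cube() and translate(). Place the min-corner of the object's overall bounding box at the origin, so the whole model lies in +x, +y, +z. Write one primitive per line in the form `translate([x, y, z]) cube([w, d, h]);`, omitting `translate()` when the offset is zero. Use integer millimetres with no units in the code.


cube([72, 72, 1031]);
translate([2422, 0, 0]) cube([72, 72, 1031]);
translate([72, 0, 259]) cube([2350, 72, 74]);
translate([72, 0, 877]) cube([2350, 72, 74]);
translate([325, 72, 47]) cube([96, 15, 973]);
translate([674, 72, 47]) cube([96, 15, 973]);
translate([1023, 72, 47]) cube([96, 15, 973]);
translate([1372, 72, 47]) cube([96, 15, 973]);
translate([1721, 72, 47]) cube([96, 15, 973]);
translate([2070, 72, 47]) cube([96, 15, 973]);


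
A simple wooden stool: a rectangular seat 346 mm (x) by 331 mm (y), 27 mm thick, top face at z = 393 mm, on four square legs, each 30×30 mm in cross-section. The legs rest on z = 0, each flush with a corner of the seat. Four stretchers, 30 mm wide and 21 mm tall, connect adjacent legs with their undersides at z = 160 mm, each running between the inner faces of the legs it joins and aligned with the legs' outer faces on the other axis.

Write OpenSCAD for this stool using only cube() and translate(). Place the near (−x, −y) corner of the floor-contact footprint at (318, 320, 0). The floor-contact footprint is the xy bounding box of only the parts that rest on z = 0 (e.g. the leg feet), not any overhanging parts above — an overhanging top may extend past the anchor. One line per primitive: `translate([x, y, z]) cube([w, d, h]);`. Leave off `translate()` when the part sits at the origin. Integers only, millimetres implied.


translate([318, 320, 366]) cube([346, 331, 27]);
translate([318, 320, 0]) cube([30, 30, 366]);
translate([634, 320, 0]) cube([30, 30, 366]);
translate([318, 621, 0]) cube([30, 30, 366]);
translate([634, 621, 0]) cube([30, 30, 366]);
translate([348, 320, 160]) cube([286, 30, 21]);
translate([348, 621, 160]) cube([286, 30, 21]);
translate([318, 350, 160]) cube([30, 271, 21]);
translate([634, 350, 160]) cube([30, 271, 21]);


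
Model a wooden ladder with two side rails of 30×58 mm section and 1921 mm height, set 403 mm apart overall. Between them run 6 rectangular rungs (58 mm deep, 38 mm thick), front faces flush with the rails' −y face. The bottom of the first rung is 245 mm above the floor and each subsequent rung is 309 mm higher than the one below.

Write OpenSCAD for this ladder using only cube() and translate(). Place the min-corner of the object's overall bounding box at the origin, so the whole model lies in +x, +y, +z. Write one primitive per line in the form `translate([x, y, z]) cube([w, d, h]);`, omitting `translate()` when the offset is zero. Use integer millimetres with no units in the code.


// rung span = 403 - 2*30 = 343
// rung[k] z = 245 + k*309
cube([30, 58, 1921]);
translate([373, 0, 0]) cube([30, 58, 1921]);
translate([30, 0, 245]) cube([343, 58, 38]);
translate([30, 0, 554]) cube([343, 58, 38]);
translate([30, 0, 863]) cube([343, 58, 38]);
translate([30, 0, 1172]) cube([343, 58, 38]);
translate([30, 0, 1481]) cube([343, 58, 38]);
translate([30, 0, 1790]) cube([343, 58, 38]);


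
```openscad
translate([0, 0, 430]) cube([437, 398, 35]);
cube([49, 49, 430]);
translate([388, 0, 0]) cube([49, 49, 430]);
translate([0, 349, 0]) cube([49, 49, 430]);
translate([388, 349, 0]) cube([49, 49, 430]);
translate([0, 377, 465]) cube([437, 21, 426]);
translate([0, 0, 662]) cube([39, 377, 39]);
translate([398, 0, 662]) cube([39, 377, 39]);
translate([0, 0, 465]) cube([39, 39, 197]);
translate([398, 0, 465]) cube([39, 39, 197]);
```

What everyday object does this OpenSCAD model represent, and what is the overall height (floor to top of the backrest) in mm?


A chair. The overall height is 891 mm.

A slab on four corner posts with a tall panel at the back — a chair. The seat slab sits at z = 430 with thickness 35, and the 426 mm backrest starts at the seat top, so the overall height is 430 + 35 + 426 = 891 mm.


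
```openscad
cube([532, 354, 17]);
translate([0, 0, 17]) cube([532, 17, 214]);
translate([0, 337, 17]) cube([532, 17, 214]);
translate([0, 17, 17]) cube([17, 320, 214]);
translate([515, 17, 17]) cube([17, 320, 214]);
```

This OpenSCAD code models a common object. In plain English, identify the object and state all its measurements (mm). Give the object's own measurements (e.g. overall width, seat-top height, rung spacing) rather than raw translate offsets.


An open-topped rectangular box: outside dimensions 532×354×231 mm, with a uniform wall and base thickness of 17 mm. The base is a full 532×354 slab on the floor; four walls sit on top of the base. The front and back walls (the −y and +y sides) span the full width; the two side walls fit between them.


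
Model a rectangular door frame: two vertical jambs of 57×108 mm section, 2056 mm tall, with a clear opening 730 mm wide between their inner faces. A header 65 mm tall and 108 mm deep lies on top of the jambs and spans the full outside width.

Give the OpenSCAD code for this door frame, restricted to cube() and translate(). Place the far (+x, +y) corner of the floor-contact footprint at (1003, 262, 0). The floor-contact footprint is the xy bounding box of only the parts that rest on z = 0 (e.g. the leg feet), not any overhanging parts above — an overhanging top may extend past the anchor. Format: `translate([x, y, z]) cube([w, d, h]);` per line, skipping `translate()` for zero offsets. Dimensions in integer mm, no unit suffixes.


translate([159, 154, 0]) cube([57, 108, 2056]);
translate([946, 154, 0]) cube([57, 108, 2056]);
translate([159, 154, 2056]) cube([844, 108, 65]);


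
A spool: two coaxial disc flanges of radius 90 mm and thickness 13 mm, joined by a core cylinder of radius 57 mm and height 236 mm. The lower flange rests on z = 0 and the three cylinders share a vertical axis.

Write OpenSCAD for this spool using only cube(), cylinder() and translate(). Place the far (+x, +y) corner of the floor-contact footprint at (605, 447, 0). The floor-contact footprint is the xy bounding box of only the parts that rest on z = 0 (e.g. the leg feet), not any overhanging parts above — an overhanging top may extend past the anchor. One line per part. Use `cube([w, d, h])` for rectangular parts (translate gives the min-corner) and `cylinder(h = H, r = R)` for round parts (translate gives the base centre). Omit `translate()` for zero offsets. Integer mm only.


translate([515, 357, 0]) cylinder(h = 13, r = 90);
translate([515, 357, 13]) cylinder(h = 236, r = 57);
translate([515, 357, 249]) cylinder(h = 13, r = 90);


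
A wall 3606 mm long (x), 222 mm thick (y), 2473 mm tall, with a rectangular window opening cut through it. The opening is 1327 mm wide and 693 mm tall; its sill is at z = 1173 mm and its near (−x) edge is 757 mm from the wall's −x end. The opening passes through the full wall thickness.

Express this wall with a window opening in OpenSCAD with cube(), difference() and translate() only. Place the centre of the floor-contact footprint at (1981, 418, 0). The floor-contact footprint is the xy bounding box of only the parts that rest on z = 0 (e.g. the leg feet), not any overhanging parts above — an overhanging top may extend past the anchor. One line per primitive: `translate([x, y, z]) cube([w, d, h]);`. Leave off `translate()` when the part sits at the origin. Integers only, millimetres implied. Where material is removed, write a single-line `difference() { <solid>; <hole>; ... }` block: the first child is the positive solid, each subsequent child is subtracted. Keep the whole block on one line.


difference() { translate([178, 307, 0]) cube([3606, 222, 2473]); translate([935, 307, 1173]) cube([1327, 222, 693]); }


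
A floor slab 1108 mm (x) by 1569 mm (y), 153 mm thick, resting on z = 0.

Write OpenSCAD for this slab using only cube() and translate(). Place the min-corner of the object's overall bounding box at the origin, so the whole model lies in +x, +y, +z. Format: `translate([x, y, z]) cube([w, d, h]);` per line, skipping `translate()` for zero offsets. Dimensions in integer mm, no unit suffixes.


cube([1108, 1569, 153]);


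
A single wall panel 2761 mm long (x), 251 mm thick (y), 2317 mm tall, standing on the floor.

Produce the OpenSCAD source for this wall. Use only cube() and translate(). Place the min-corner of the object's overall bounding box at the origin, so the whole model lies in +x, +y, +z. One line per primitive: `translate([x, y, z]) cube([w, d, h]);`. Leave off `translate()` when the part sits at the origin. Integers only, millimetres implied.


cube([2761, 251, 2317]);


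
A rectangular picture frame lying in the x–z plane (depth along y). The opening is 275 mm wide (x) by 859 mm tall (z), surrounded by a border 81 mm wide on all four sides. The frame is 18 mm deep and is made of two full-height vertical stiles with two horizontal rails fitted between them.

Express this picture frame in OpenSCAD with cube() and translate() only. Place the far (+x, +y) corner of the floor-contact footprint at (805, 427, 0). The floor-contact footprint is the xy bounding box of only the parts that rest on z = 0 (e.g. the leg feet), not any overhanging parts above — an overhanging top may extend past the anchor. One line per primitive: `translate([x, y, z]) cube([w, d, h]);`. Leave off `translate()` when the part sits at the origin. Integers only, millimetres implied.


translate([368, 409, 0]) cube([81, 18, 1021]);
translate([724, 409, 0]) cube([81, 18, 1021]);
translate([449, 409, 0]) cube([275, 18, 81]);
translate([449, 409, 940]) cube([275, 18, 81]);


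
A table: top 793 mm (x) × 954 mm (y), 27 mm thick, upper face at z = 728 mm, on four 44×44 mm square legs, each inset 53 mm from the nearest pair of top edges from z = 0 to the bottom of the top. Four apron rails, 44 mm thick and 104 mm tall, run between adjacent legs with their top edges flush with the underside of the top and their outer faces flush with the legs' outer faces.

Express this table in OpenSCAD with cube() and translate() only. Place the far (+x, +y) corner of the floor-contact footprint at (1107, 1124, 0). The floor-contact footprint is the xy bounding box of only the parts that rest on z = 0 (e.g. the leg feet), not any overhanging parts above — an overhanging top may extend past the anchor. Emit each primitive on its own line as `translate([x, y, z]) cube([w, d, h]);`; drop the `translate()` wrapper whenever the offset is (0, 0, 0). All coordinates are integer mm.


translate([367, 223, 701]) cube([793, 954, 27]);
translate([420, 276, 0]) cube([44, 44, 701]);
translate([1063, 276, 0]) cube([44, 44, 701]);
translate([420, 1080, 0]) cube([44, 44, 701]);
translate([1063, 1080, 0]) cube([44, 44, 701]);
translate([464, 276, 597]) cube([599, 44, 104]);
translate([464, 1080, 597]) cube([599, 44, 104]);
translate([420, 320, 597]) cube([44, 760, 104]);
translate([1063, 320, 597]) cube([44, 760, 104]);


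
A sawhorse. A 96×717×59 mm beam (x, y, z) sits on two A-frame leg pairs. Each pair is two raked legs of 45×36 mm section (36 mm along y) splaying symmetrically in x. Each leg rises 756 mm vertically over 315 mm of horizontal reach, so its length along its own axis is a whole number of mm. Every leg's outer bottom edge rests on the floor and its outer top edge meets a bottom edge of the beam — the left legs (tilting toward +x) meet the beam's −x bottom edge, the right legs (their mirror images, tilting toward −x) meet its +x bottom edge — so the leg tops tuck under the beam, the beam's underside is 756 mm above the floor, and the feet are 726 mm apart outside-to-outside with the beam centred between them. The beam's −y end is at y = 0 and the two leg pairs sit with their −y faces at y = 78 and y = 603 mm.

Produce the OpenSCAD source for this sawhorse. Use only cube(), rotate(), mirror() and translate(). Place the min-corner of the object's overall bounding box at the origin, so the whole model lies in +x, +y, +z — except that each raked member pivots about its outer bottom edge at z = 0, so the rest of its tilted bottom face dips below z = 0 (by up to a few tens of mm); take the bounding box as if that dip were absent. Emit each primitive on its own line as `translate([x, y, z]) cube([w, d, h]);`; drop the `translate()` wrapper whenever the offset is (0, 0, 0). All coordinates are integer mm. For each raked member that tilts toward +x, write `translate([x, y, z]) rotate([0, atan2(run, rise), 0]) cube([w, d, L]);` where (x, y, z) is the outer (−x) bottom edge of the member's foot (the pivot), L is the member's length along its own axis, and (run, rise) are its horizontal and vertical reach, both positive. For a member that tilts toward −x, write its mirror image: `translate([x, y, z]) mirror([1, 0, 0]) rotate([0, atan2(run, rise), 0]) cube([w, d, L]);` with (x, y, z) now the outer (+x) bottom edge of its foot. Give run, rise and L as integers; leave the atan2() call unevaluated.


translate([315, 0, 756]) cube([96, 717, 59]);
translate([0, 78, 0]) rotate([0, atan2(315, 756), 0]) cube([45, 36, 819]);
translate([726, 78, 0]) mirror([1, 0, 0]) rotate([0, atan2(315, 756), 0]) cube([45, 36, 819]);
translate([0, 603, 0]) rotate([0, atan2(315, 756), 0]) cube([45, 36, 819]);
translate([726, 603, 0]) mirror([1, 0, 0]) rotate([0, atan2(315, 756), 0]) cube([45, 36, 819]);


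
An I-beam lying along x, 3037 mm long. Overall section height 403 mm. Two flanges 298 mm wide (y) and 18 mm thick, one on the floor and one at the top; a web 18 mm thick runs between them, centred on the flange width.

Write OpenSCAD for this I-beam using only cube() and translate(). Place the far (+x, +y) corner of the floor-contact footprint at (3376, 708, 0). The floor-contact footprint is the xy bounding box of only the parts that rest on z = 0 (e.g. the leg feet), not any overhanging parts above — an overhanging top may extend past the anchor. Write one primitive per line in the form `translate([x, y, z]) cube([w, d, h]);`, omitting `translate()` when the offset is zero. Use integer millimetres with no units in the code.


translate([339, 410, 0]) cube([3037, 298, 18]);
translate([339, 550, 18]) cube([3037, 18, 367]);
translate([339, 410, 385]) cube([3037, 298, 18]);


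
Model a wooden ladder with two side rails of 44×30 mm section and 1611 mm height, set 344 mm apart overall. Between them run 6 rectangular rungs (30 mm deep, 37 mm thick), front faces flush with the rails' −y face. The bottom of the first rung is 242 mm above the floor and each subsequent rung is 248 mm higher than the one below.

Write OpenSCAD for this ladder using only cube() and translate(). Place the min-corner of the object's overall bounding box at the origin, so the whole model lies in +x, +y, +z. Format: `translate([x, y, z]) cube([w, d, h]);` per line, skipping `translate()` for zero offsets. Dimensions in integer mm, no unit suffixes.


cube([44, 30, 1611]);
translate([300, 0, 0]) cube([44, 30, 1611]);
translate([44, 0, 242]) cube([256, 30, 37]);
translate([44, 0, 490]) cube([256, 30, 37]);
translate([44, 0, 738]) cube([256, 30, 37]);
translate([44, 0, 986]) cube([256, 30, 37]);
translate([44, 0, 1234]) cube([256, 30, 37]);
translate([44, 0, 1482]) cube([256, 30, 37]);


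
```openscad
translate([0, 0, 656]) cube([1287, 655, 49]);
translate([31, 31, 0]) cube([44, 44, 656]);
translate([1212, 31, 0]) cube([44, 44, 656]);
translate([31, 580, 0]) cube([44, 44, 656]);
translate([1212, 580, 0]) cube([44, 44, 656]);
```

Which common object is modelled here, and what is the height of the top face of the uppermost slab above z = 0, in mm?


A table. The table height is 705 mm.

A 1287×655×49 slab sits at z = 656 on four 44 mm square posts — a table. The top surface is at 656 + 49 = 705 mm.


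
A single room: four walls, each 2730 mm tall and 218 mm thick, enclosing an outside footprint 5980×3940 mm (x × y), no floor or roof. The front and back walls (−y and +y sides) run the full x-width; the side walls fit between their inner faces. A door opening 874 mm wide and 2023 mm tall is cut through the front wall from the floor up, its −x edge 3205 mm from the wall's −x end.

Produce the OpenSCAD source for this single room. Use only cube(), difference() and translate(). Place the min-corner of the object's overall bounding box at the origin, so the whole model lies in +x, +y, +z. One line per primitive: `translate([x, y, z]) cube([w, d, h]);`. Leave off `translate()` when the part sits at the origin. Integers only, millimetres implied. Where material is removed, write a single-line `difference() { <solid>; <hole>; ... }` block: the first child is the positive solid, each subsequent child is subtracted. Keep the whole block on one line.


difference() { cube([5980, 218, 2730]); translate([3205, 0, 0]) cube([874, 218, 2023]); }
translate([0, 3722, 0]) cube([5980, 218, 2730]);
translate([0, 218, 0]) cube([218, 3504, 2730]);
translate([5762, 218, 0]) cube([218, 3504, 2730]);


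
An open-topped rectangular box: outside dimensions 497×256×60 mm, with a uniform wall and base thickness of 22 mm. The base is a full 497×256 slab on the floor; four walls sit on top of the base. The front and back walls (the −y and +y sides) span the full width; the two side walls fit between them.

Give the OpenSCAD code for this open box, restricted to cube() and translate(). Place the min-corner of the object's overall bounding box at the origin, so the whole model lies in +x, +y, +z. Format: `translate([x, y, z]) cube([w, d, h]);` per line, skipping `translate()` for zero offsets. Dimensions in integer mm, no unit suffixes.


cube([497, 256, 22]);
translate([0, 0, 22]) cube([497, 22, 38]);
translate([0, 234, 22]) cube([497, 22, 38]);
translate([0, 22, 22]) cube([22, 212, 38]);
translate([475, 22, 22]) cube([22, 212, 38]);


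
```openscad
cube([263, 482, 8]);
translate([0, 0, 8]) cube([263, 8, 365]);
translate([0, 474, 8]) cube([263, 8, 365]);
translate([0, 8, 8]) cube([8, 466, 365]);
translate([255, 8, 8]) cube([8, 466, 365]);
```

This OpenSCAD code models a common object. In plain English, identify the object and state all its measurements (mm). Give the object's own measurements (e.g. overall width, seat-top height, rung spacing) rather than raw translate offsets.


An open-topped rectangular box: outside dimensions 263×482×373 mm, with a uniform wall and base thickness of 8 mm. The base is a full 263×482 slab on the floor; four walls sit on top of the base. The front and back walls (the −y and +y sides) span the full width; the two side walls fit between them.


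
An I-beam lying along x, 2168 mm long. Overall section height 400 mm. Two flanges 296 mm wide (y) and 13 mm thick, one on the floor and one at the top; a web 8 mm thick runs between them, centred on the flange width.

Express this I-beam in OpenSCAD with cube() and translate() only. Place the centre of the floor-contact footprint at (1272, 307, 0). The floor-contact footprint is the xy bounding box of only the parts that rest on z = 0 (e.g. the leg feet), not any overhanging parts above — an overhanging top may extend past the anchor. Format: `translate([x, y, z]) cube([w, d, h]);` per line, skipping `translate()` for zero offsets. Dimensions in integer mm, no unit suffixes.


translate([188, 159, 0]) cube([2168, 296, 13]);
translate([188, 303, 13]) cube([2168, 8, 374]);
translate([188, 159, 387]) cube([2168, 296, 13]);


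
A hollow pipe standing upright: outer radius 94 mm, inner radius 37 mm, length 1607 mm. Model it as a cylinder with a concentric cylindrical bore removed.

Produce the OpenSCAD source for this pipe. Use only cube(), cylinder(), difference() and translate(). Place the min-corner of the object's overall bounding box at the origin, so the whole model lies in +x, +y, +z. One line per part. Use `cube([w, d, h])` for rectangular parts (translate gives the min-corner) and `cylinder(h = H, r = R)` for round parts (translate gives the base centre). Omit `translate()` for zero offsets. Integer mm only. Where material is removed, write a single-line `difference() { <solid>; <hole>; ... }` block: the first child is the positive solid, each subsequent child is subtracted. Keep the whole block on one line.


difference() { translate([94, 94, 0]) cylinder(h = 1607, r = 94); translate([94, 94, 0]) cylinder(h = 1607, r = 37); }


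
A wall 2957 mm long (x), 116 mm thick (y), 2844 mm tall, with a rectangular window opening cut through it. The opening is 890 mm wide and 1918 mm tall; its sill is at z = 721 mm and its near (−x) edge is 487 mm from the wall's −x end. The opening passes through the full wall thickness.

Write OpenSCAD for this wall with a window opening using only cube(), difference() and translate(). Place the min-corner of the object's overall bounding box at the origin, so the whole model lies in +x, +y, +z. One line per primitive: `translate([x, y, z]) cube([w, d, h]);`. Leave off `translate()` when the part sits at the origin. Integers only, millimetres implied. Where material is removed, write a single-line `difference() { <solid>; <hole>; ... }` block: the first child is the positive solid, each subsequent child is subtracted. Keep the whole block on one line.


difference() { cube([2957, 116, 2844]); translate([487, 0, 721]) cube([890, 116, 1918]); }


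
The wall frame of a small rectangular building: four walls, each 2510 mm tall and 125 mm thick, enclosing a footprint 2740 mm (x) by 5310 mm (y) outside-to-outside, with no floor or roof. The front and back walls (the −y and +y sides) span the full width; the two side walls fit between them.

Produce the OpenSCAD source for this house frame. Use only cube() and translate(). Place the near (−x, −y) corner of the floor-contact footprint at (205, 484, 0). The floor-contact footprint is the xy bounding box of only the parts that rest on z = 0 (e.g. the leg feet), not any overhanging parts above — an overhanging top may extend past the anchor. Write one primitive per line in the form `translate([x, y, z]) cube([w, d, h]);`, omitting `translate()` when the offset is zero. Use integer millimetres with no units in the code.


translate([205, 484, 0]) cube([2740, 125, 2510]);
translate([205, 5669, 0]) cube([2740, 125, 2510]);
translate([205, 609, 0]) cube([125, 5060, 2510]);
translate([2820, 609, 0]) cube([125, 5060, 2510]);


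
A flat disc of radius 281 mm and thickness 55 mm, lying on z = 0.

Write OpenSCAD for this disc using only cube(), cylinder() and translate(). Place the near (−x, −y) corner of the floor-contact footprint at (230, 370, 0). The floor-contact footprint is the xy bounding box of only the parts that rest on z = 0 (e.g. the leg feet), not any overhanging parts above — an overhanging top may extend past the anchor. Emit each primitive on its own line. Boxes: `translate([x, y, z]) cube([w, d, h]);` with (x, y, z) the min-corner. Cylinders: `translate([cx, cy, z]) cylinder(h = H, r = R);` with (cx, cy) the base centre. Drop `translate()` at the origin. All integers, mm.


translate([511, 651, 0]) cylinder(h = 55, r = 281);


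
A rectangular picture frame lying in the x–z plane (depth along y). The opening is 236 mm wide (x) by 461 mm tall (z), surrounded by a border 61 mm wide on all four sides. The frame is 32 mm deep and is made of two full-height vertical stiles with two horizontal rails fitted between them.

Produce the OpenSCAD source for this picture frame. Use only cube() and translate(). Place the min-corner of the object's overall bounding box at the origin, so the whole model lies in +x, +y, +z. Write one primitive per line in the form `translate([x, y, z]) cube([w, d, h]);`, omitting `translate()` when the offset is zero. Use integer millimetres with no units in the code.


cube([61, 32, 583]);
translate([297, 0, 0]) cube([61, 32, 583]);
translate([61, 0, 0]) cube([236, 32, 61]);
translate([61, 0, 522]) cube([236, 32, 61]);


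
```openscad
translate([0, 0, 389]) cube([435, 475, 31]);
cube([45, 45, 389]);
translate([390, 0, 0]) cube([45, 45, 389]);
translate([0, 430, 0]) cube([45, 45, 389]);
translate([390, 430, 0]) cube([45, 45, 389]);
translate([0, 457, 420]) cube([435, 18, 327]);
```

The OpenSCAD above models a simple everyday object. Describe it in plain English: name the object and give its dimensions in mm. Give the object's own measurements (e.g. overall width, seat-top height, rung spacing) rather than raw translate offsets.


A chair. The seat is a 435×475×31 mm slab with its top at z = 420 mm, on four 45×45 mm corner legs (flush with the seat edges, standing on z = 0). A flat backrest 18 mm thick, 327 mm tall, spans the full seat width and rises from the seat top along its +y edge, rear face flush with the rear of the seat.


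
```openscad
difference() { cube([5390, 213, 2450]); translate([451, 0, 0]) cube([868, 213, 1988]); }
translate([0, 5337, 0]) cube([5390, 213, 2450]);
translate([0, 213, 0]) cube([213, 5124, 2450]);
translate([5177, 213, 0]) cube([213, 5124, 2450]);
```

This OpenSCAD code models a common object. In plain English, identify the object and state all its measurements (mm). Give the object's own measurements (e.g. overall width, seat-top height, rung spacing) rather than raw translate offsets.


A single room: four walls, each 2450 mm tall and 213 mm thick, enclosing an outside footprint 5390×5550 mm (x × y), no floor or roof. The front and back walls (−y and +y sides) run the full x-width; the side walls fit between their inner faces. A door opening 868 mm wide and 1988 mm tall is cut through the front wall from the floor up, its −x edge 451 mm from the wall's −x end.


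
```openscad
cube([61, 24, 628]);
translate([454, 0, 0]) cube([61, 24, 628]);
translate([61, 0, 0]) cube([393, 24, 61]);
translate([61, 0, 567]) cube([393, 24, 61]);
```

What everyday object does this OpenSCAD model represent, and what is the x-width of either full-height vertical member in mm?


A picture frame. The border width is 61 mm.

Four thin pieces enclosing a rectangular opening — a picture frame. The two full-height stiles are 628 mm tall; the top rail sits at z = 567 and is 61 mm tall, so the border above the opening is 628 − 567 = 61 mm, matching the stile x-width.


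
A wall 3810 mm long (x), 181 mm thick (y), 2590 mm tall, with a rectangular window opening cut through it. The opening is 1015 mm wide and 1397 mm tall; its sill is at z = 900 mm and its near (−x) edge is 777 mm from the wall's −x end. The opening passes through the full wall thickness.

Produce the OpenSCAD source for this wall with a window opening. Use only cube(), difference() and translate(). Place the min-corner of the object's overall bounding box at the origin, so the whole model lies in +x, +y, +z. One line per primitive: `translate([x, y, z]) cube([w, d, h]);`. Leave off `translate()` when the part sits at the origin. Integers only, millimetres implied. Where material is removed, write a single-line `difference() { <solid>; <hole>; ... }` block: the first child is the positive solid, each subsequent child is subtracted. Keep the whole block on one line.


difference() { cube([3810, 181, 2590]); translate([777, 0, 900]) cube([1015, 181, 1397]); }


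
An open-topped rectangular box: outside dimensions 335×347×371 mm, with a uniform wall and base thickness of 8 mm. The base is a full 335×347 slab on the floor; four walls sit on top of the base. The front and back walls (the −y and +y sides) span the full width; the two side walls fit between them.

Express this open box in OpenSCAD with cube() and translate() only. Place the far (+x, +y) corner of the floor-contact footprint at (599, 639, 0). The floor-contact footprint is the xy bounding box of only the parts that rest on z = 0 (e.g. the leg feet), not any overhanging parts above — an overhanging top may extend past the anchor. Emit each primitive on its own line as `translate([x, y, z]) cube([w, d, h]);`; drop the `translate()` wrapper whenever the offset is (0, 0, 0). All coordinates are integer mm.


translate([264, 292, 0]) cube([335, 347, 8]);
translate([264, 292, 8]) cube([335, 8, 363]);
translate([264, 631, 8]) cube([335, 8, 363]);
translate([264, 300, 8]) cube([8, 331, 363]);
translate([591, 300, 8]) cube([8, 331, 363]);


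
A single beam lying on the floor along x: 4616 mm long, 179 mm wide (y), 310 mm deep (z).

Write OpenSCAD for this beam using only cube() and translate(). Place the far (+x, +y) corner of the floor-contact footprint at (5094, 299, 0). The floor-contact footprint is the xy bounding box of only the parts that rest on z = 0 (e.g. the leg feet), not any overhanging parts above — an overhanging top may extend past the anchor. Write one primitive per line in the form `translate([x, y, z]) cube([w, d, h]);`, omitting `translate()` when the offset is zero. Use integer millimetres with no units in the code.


translate([478, 120, 0]) cube([4616, 179, 310]);


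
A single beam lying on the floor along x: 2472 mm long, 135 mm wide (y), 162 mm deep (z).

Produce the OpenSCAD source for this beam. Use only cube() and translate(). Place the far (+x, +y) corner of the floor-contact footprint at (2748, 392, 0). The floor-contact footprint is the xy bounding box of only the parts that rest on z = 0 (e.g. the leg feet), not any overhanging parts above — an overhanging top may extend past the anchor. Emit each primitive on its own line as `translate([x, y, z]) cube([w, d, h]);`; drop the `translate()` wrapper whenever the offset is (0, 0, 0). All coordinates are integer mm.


translate([276, 257, 0]) cube([2472, 135, 162]);


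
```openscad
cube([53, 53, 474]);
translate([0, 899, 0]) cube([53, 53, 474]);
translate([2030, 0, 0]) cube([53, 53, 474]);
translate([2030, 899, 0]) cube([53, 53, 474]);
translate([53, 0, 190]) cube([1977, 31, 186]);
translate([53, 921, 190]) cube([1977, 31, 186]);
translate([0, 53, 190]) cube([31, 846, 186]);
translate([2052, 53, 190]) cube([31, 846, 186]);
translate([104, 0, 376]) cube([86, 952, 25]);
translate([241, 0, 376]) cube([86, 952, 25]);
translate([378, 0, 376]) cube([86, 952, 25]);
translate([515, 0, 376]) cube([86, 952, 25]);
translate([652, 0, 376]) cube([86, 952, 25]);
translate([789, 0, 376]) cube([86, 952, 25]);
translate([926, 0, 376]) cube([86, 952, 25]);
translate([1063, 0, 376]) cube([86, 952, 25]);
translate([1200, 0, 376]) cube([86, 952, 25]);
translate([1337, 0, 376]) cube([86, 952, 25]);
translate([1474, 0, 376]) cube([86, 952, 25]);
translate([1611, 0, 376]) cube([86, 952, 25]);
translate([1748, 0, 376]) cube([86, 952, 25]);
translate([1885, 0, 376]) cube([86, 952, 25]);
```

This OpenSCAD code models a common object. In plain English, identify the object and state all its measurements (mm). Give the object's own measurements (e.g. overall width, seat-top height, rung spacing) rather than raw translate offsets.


A bed frame 2083 mm long (x) by 952 mm wide (y). Four 53×53 mm corner posts, 474 mm tall, at the corners of the footprint. Four rails of 31 mm thickness and 186 mm height run between adjacent posts with their undersides at z = 190 mm, their outer faces flush with the outside of the frame (the two x-running rails run between the posts' inner faces; the two y-running rails run between the posts' inner faces). 14 slats, each 86 mm wide (x) and 25 mm thick, lie across the top of the two x-running rails, running the full 952 mm width of the frame in y; along x they sit between the end posts with a 51 mm gap after the −x posts and between neighbouring slats, leaving 59 mm before the +x posts.


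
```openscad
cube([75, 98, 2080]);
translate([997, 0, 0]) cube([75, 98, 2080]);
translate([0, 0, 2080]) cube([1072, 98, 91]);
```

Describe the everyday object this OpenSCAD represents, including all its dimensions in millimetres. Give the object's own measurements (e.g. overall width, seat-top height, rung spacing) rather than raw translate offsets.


A door frame. The clear opening is 922 mm wide and 2080 mm high. Two 75 mm wide jambs, 98 mm deep, stand either side of the opening from the floor to the top of the opening. A 91 mm thick head sits across the top of both jambs, spanning the full outside width of the frame.


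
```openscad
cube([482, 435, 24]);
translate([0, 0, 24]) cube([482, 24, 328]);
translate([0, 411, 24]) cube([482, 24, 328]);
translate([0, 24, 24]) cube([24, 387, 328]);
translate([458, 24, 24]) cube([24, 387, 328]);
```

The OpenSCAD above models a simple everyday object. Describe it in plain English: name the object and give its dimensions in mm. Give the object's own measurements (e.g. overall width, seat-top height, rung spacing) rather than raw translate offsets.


An open-topped rectangular box: outside dimensions 482×435×352 mm, with a uniform wall and base thickness of 24 mm. The base is a full 482×435 slab on the floor; four walls sit on top of the base. The front and back walls (the −y and +y sides) span the full width; the two side walls fit between them.


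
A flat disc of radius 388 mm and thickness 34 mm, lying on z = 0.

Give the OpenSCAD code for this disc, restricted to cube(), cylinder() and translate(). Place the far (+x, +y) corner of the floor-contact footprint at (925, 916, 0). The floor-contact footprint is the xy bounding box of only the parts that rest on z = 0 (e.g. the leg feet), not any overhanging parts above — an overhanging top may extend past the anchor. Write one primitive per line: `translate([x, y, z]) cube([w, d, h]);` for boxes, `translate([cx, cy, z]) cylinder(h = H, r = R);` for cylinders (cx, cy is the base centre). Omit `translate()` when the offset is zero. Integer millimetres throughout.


translate([537, 528, 0]) cylinder(h = 34, r = 388);


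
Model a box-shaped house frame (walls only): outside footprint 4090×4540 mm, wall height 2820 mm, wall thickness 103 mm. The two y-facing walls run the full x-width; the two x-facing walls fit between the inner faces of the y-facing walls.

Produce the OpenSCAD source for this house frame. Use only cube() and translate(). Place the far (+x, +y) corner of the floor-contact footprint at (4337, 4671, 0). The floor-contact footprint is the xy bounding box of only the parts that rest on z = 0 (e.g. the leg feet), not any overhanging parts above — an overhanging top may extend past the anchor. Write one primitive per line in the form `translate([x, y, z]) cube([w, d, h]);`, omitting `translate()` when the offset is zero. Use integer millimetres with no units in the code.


translate([247, 131, 0]) cube([4090, 103, 2820]);
translate([247, 4568, 0]) cube([4090, 103, 2820]);
translate([247, 234, 0]) cube([103, 4334, 2820]);
translate([4234, 234, 0]) cube([103, 4334, 2820]);


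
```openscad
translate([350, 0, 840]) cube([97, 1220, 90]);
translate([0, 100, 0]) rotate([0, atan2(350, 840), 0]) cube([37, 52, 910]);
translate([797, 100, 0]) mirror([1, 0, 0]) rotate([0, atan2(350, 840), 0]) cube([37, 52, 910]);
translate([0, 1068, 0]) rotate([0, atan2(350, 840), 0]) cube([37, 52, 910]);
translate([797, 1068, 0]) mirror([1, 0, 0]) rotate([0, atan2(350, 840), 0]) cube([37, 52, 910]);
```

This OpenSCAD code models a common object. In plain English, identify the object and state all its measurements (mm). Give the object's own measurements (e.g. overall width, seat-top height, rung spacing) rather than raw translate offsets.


A sawhorse. A 97×1220×90 mm beam (x, y, z) sits on two A-frame leg pairs. Each pair is two raked legs of 37×52 mm section (52 mm along y) splaying symmetrically in x. Each leg rises 840 mm vertically over 350 mm of horizontal reach and is 910 mm long along its own axis. Every leg's outer bottom edge rests on the floor and its outer top edge meets a bottom edge of the beam — the left legs (tilting toward +x) meet the beam's −x bottom edge, the right legs (their mirror images, tilting toward −x) meet its +x bottom edge — so the leg tops tuck under the beam, the beam's underside is 840 mm above the floor, and the feet are 797 mm apart outside-to-outside with the beam centred between them. The two leg pairs are set in 100 mm from either end of the beam.


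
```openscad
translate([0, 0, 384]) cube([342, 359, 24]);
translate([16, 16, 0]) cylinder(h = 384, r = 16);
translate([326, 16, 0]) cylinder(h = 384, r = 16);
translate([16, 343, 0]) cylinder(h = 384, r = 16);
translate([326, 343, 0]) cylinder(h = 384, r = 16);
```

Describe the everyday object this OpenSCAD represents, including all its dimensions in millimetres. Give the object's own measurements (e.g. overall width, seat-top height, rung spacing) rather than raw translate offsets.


A simple wooden stool: a rectangular seat 342 mm (x) by 359 mm (y), 24 mm thick, top face at z = 408 mm, on four round legs, each 32 mm in diameter. The legs rest on z = 0, each leg's axis is inset half a diameter from the nearest pair of seat edges (so the leg's bounding box is flush with the corner).


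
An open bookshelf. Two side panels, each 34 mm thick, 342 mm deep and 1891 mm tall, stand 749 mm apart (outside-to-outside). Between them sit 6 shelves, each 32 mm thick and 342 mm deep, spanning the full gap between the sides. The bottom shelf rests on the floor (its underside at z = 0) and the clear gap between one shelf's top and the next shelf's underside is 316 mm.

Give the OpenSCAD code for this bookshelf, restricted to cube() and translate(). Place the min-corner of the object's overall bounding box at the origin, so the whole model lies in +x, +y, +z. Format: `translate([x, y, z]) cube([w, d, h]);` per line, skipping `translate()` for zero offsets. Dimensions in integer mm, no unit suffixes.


cube([34, 342, 1891]);
translate([715, 0, 0]) cube([34, 342, 1891]);
translate([34, 0, 0]) cube([681, 342, 32]);
translate([34, 0, 348]) cube([681, 342, 32]);
translate([34, 0, 696]) cube([681, 342, 32]);
translate([34, 0, 1044]) cube([681, 342, 32]);
translate([34, 0, 1392]) cube([681, 342, 32]);
translate([34, 0, 1740]) cube([681, 342, 32]);
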